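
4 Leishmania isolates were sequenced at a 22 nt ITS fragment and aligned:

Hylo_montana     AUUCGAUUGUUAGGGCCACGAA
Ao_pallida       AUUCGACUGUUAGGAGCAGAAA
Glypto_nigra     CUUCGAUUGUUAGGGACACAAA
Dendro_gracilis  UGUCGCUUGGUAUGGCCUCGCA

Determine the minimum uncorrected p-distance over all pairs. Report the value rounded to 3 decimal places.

0.136

Pairwise Hamming distances:
  Hylo_montana vs Ao_pallida: 5
  Hylo_montana vs Glypto_nigra: 3
  Hylo_montana vs Dendro_gracilis: 7
  Ao_pallida vs Glypto_nigra: 5
  Ao_pallida vs Dendro_gracilis: 12
  Glypto_nigra vs Dendro_gracilis: 9
The smallest is 3 mismatches, between Hylo_montana and Glypto_nigra; p = 3/22 = 0.136.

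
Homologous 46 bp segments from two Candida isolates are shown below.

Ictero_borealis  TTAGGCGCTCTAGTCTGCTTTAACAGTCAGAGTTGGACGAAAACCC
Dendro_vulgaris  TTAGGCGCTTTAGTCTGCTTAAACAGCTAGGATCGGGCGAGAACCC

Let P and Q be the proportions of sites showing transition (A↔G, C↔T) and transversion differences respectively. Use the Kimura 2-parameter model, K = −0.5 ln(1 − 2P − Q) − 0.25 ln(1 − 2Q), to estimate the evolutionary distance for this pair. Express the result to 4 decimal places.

The sequences differ at positions 10 (C/T, transition), 21 (T/A, transversion), 27 (T/C, transition), 28 (C/T, transition), 31 (A/G, transition), 32 (G/A, transition), 34 (T/C, transition), 37 (A/G, transition), 41 (A/G, transition).
Of the 9 differences, 8 transitions and 1 transversion over 46 sites: P = 8/46 = 0.173913, Q = 1/46 = 0.021739.
d = −0.5·ln(0.630435) − 0.25·ln(0.956522) = −0.5·(-0.461345) − 0.25·(-0.044451) = 0.2418.

0.2418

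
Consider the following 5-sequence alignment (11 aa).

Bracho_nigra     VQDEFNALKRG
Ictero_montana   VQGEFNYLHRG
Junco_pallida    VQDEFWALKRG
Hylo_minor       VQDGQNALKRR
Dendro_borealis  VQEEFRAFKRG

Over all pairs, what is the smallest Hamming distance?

1

Pairwise Hamming distances:
  Bracho_nigra vs Ictero_montana: 3
  Bracho_nigra vs Junco_pallida: 1
  Bracho_nigra vs Hylo_minor: 3
  Bracho_nigra vs Dendro_borealis: 3
  Ictero_montana vs Junco_pallida: 4
  Ictero_montana vs Hylo_minor: 6
  Ictero_montana vs Dendro_borealis: 5
  Junco_pallida vs Hylo_minor: 4
  Junco_pallida vs Dendro_borealis: 3
  Hylo_minor vs Dendro_borealis: 6
The smallest is 1, between Bracho_nigra and Junco_pallida.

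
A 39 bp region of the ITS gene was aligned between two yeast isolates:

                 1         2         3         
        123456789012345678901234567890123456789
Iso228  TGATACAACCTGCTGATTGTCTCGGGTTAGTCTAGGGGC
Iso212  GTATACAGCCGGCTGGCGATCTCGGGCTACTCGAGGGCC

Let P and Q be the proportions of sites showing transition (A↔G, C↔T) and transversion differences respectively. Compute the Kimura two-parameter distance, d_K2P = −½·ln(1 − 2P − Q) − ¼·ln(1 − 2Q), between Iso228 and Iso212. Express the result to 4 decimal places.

0.3974

Differing sites — 1:T/G (Tv); 2:G/T (Tv); 8:A/G (Ti); 11:T/G (Tv); 16:A/G (Ti); 17:T/C (Ti); 18:T/G (Tv); 19:G/A (Ti); 27:T/C (Ti); 30:G/C (Tv); 33:T/G (Tv); 38:G/C (Tv).
Of the 12 differences, 5 transitions and 7 transversions over 39 sites: P = 5/39 = 0.128205, Q = 7/39 = 0.179487.
d = −0.5·ln(0.564103) − 0.25·ln(0.641026) = −0.5·(-0.572518) − 0.25·(-0.444685) = 0.3974.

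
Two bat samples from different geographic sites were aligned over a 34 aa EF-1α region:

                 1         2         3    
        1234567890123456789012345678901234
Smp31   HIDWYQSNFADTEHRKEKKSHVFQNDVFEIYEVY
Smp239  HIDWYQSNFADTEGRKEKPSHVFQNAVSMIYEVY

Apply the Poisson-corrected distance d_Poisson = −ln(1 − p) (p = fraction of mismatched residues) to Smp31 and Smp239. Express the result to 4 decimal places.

Mismatches occur at site 14 (H→G), site 19 (K→P), site 26 (D→A), site 28 (F→S), site 29 (E→M).
p = 5/34 = 0.147059.
d = −ln(1 − 0.147059) = −ln(0.852941) = 0.1591.

0.1591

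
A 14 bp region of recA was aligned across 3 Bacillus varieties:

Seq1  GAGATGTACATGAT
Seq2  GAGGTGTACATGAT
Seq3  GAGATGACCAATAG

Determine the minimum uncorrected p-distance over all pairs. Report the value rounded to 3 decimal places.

Pairwise Hamming distances:
  Seq1 vs Seq2: 1
  Seq1 vs Seq3: 5
  Seq2 vs Seq3: 6
The smallest is 1 mismatch, between Seq1 and Seq2; p = 1/14 = 0.071.

0.071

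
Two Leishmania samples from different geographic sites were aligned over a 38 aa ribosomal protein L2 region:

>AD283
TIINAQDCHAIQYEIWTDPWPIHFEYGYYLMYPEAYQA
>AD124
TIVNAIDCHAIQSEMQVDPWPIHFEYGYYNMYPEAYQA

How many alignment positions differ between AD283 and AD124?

7

Mismatches occur at site 3 (I↔V), site 6 (Q↔I), site 13 (Y↔S), site 15 (I↔M), site 16 (W↔Q), site 17 (T↔V), site 30 (L↔N).
That gives 7 mismatches out of 38 aligned sites, so the Hamming distance is 7.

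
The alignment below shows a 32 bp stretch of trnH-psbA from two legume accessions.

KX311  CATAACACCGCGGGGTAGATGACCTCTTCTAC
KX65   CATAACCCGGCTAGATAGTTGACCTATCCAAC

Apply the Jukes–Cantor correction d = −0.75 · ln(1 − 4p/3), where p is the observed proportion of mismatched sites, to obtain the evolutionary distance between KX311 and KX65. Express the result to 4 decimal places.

Differing sites — 7:A/C; 9:C/G; 12:G/T; 13:G/A; 15:G/A; 19:A/T; 26:C/A; 28:T/C; 30:T/A.
p = 9/32 = 0.281250.
d = −0.75 · ln(1 − (4/3)·0.281250) = −0.75 · ln(0.625000) = −0.75 · (-0.470004) = 0.3525.

0.3525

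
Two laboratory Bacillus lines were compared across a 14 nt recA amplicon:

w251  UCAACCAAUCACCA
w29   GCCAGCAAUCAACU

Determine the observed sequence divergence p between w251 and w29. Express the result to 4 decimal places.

Mismatches occur at site 1 (U→G), site 3 (A→C), site 5 (C→G), site 12 (C→A), site 14 (A→U).
There are 5 differences over 14 sites, so p = 5/14 = 0.3571.

0.3571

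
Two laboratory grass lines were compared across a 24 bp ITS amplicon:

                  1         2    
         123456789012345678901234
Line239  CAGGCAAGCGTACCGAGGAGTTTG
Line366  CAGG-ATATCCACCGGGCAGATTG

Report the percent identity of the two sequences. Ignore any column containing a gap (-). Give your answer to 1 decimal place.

65.2%

Excluding the 1 gap column leaves 23 comparable sites.
Differing sites — 7:A/T; 8:G/A; 9:C/T; 10:G/C; 11:T/C; 16:A/G; 18:G/C; 21:T/A.
15 of the 23 comparable sites match, so the percent identity is 15/23 × 100 = 65.2%.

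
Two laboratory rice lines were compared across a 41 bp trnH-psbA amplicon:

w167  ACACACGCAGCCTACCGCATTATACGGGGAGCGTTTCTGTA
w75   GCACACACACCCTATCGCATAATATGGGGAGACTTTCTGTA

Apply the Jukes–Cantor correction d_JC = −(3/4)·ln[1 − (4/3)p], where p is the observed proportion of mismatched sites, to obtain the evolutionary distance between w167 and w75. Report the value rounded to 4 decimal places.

0.2260

The sequences differ at positions 1 (A/G), 7 (G/A), 10 (G/C), 15 (C/T), 21 (T/A), 25 (C/T), 32 (C/A), 33 (G/C).
p = 8/41 = 0.195122.
d = −0.75 · ln(1 − (4/3)·0.195122) = −0.75 · ln(0.739837) = −0.75 · (-0.301325) = 0.2260.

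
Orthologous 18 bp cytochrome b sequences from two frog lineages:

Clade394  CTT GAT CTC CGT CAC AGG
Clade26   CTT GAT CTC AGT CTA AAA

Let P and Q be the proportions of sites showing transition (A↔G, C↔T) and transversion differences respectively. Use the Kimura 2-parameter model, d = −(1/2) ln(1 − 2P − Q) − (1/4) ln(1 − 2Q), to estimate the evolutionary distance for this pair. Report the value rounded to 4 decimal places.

Mismatches occur at site 10 (C→A, transversion), site 14 (A→T, transversion), site 15 (C→A, transversion), site 17 (G→A, transition), site 18 (G→A, transition).
Of the 5 differences, 2 transitions and 3 transversions over 18 sites: P = 2/18 = 0.111111, Q = 3/18 = 0.166667.
d = −0.5·ln(0.611111) − 0.25·ln(0.666666) = −0.5·(-0.492477) − 0.25·(-0.405466) = 0.3476.

0.3476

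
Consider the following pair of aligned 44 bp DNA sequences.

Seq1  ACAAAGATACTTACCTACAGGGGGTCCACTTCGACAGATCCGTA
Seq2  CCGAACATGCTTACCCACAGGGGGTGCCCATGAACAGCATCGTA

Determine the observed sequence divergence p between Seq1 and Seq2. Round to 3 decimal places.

Differing sites — 1:A/C; 3:A/G; 6:G/C; 9:A/G; 16:T/C; 26:C/G; 28:A/C; 30:T/A; 32:C/G; 33:G/A; 38:A/C; 39:T/A; 40:C/T.
There are 13 differences over 44 sites, so p = 13/44 = 0.295.

0.295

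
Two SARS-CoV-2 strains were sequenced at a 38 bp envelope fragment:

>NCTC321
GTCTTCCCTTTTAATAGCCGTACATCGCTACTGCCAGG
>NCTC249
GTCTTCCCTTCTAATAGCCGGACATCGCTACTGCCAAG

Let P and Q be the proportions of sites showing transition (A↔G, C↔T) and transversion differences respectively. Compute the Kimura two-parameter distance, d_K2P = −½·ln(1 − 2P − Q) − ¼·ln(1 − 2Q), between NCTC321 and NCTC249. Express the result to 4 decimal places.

0.0841

Mismatches occur at site 11 (T/C, transition), site 21 (T/G, transversion), site 37 (G/A, transition).
Of the 3 differences, 2 transitions and 1 transversion over 38 sites: P = 2/38 = 0.052632, Q = 1/38 = 0.026316.
d = −0.5·ln(0.868420) − 0.25·ln(0.947368) = −0.5·(-0.141080) − 0.25·(-0.054068) = 0.0841.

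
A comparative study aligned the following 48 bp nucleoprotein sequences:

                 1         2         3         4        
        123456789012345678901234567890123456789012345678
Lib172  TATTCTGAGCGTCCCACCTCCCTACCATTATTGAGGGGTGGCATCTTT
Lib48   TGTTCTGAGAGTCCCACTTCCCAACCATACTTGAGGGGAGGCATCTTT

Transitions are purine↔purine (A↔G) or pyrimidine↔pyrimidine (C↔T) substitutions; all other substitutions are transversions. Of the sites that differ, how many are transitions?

Mismatches occur at site 2 (A→G, transition), site 10 (C→A, transversion), site 18 (C→T, transition), site 23 (T→A, transversion), site 29 (T→A, transversion), site 30 (A→C, transversion), site 39 (T→A, transversion).
Of the 7 differences, 2 transitions and 5 transversions, so the answer is 2.

2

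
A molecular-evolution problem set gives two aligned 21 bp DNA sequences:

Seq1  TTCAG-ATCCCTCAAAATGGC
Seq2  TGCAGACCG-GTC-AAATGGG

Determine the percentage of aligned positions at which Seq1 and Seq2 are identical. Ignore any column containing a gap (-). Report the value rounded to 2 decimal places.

66.67%

Excluding the 3 gap columns leaves 18 comparable sites.
The sequences differ at positions 2 (T/G), 7 (A/C), 8 (T/C), 9 (C/G), 11 (C/G), 21 (C/G).
12 of the 18 comparable sites match, so the percent identity is 12/18 × 100 = 66.67%.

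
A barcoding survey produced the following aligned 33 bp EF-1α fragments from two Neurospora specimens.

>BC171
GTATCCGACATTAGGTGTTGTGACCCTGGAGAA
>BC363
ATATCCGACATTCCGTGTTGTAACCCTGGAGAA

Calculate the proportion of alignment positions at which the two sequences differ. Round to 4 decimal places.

Differing sites — 1:G/A; 13:A/C; 14:G/C; 22:G/A.
There are 4 differences over 33 sites, so p = 4/33 = 0.1212.

0.1212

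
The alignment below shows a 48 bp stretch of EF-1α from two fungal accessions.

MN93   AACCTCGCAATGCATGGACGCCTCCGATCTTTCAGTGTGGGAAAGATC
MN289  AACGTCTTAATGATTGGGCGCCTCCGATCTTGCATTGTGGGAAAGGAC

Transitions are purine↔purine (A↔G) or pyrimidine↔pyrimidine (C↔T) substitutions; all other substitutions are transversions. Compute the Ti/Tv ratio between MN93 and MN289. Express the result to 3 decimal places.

0.429

Mismatches occur at site 4 (C↔G, transversion), site 7 (G↔T, transversion), site 8 (C↔T, transition), site 13 (C↔A, transversion), site 14 (A↔T, transversion), site 18 (A↔G, transition), site 32 (T↔G, transversion), site 35 (G↔T, transversion), site 46 (A↔G, transition), site 47 (T↔A, transversion).
Of the 10 differences, 3 transitions and 7 transversions, so Ti/Tv = 3/7 = 0.429.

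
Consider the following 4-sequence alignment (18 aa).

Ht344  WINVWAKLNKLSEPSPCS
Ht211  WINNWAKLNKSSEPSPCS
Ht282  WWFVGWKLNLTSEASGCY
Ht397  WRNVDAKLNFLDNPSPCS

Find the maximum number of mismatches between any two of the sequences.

11

Pairwise Hamming distances:
  Ht344 vs Ht211: 2
  Ht344 vs Ht282: 9
  Ht344 vs Ht397: 5
  Ht211 vs Ht282: 10
  Ht211 vs Ht397: 7
  Ht282 vs Ht397: 11
The largest is 11, between Ht282 and Ht397.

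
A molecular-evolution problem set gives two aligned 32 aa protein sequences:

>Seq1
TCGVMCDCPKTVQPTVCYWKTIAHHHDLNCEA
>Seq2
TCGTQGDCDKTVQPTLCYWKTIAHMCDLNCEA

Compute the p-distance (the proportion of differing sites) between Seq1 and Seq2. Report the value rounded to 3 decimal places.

Mismatches occur at site 4 (V/T), site 5 (M/Q), site 6 (C/G), site 9 (P/D), site 16 (V/L), site 25 (H/M), site 26 (H/C).
There are 7 differences over 32 sites, so p = 7/32 = 0.219.

0.219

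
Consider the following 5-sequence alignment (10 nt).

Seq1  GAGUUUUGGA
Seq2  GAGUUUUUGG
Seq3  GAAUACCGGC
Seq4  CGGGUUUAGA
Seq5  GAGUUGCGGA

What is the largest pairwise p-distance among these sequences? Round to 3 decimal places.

Pairwise Hamming distances:
  Seq1 vs Seq2: 2
  Seq1 vs Seq3: 5
  Seq1 vs Seq4: 4
  Seq1 vs Seq5: 2
  Seq2 vs Seq3: 6
  Seq2 vs Seq4: 5
  Seq2 vs Seq5: 4
  Seq3 vs Seq4: 9
  Seq3 vs Seq5: 4
  Seq4 vs Seq5: 6
The largest is 9 mismatches, between Seq3 and Seq4; p = 9/10 = 0.900.

0.900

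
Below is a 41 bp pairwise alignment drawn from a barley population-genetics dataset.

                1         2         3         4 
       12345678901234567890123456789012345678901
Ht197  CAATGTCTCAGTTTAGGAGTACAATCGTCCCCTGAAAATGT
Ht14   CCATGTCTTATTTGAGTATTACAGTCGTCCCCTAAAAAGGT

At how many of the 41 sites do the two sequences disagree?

9

Differing sites — 2:A/C; 9:C/T; 11:G/T; 14:T/G; 17:G/T; 19:G/T; 24:A/G; 34:G/A; 39:T/G.
That gives 9 mismatches out of 41 aligned sites, so the Hamming distance is 9.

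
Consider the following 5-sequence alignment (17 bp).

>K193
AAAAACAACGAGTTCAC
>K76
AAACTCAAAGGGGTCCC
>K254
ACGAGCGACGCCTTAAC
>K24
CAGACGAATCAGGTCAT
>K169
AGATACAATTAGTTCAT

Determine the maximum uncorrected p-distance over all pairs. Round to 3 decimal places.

0.706

Pairwise Hamming distances:
  K193 vs K76: 6
  K193 vs K254: 7
  K193 vs K24: 8
  K193 vs K169: 5
  K76 vs K254: 11
  K76 vs K24: 10
  K76 vs K169: 9
  K254 vs K24: 12
  K254 vs K169: 11
  K24 vs K169: 8
The largest is 12 mismatches, between K254 and K24; p = 12/17 = 0.706.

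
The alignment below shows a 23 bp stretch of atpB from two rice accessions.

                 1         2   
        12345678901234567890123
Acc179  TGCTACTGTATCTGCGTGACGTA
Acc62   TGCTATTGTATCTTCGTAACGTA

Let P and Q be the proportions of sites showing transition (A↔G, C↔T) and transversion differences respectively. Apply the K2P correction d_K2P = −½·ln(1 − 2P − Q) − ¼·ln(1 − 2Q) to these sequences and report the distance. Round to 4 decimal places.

0.1453

The sequences differ at positions 6 (C/T, transition), 14 (G/T, transversion), 18 (G/A, transition).
Of the 3 differences, 2 transitions and 1 transversion over 23 sites: P = 2/23 = 0.086957, Q = 1/23 = 0.043478.
d = −0.5·ln(0.782608) − 0.25·ln(0.913044) = −0.5·(-0.245123) − 0.25·(-0.090971) = 0.1453.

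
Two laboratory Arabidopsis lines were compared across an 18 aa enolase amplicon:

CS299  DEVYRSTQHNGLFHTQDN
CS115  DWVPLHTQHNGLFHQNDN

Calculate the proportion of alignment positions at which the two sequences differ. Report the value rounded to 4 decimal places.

Mismatches occur at site 2 (E/W), site 4 (Y/P), site 5 (R/L), site 6 (S/H), site 15 (T/Q), site 16 (Q/N).
There are 6 differences over 18 sites, so p = 6/18 = 0.3333.

0.3333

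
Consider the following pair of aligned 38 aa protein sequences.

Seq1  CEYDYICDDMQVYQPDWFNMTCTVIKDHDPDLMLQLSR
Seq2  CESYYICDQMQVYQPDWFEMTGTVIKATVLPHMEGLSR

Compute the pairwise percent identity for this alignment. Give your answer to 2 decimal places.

The sequences differ at positions 3 (Y/S), 4 (D/Y), 9 (D/Q), 19 (N/E), 22 (C/G), 27 (D/A), 28 (H/T), 29 (D/V), 30 (P/L), 31 (D/P), 32 (L/H), 34 (L/E), 35 (Q/G).
25 of the 38 sites match, so the percent identity is 25/38 × 100 = 65.79%.

65.79%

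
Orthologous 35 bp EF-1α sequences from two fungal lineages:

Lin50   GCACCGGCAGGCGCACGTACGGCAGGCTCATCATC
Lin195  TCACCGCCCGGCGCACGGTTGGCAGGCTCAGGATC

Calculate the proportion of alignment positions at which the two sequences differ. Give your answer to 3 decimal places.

0.229

The sequences differ at positions 1 (G/T), 7 (G/C), 9 (A/C), 18 (T/G), 19 (A/T), 20 (C/T), 31 (T/G), 32 (C/G).
There are 8 differences over 35 sites, so p = 8/35 = 0.229.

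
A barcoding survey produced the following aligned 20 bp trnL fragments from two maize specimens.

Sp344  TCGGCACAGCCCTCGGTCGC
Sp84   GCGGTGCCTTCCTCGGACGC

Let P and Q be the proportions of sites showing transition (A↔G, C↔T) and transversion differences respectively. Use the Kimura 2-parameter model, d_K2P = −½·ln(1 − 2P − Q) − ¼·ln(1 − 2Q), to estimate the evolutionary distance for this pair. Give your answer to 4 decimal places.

0.4743

Differing sites — 1:T/G (Tv); 5:C/T (Ti); 6:A/G (Ti); 8:A/C (Tv); 9:G/T (Tv); 10:C/T (Ti); 17:T/A (Tv).
Of the 7 differences, 3 transitions and 4 transversions over 20 sites: P = 3/20 = 0.150000, Q = 4/20 = 0.200000.
d = −0.5·ln(0.500000) − 0.25·ln(0.600000) = −0.5·(-0.693147) − 0.25·(-0.510826) = 0.4743.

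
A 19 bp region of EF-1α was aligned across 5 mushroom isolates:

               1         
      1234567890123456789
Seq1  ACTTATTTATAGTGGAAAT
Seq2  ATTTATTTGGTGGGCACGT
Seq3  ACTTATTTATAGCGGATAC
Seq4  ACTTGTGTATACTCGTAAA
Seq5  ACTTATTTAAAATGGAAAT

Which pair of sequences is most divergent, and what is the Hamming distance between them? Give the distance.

14

Pairwise Hamming distances:
  Seq1 vs Seq2: 8
  Seq1 vs Seq3: 3
  Seq1 vs Seq4: 6
  Seq1 vs Seq5: 2
  Seq2 vs Seq3: 9
  Seq2 vs Seq4: 14
  Seq2 vs Seq5: 9
  Seq3 vs Seq4: 8
  Seq3 vs Seq5: 5
  Seq4 vs Seq5: 7
The largest is 14, between Seq2 and Seq4.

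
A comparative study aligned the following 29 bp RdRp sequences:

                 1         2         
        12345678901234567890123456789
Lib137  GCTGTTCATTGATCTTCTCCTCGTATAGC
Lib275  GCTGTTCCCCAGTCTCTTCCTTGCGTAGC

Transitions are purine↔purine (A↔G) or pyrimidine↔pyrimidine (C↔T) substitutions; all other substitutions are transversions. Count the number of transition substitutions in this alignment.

9

Mismatches occur at site 8 (A→C, transversion), site 9 (T→C, transition), site 10 (T→C, transition), site 11 (G→A, transition), site 12 (A→G, transition), site 16 (T→C, transition), site 17 (C→T, transition), site 22 (C→T, transition), site 24 (T→C, transition), site 25 (A→G, transition).
Of the 10 differences, 9 transitions and 1 transversion, so the answer is 9.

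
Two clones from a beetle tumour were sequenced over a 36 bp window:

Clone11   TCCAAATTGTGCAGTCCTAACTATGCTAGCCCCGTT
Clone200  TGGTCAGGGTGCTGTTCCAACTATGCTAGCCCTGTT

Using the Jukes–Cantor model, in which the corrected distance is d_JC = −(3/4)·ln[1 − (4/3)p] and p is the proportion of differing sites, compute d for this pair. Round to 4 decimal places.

0.3470

The sequences differ at positions 2 (C/G), 3 (C/G), 4 (A/T), 5 (A/C), 7 (T/G), 8 (T/G), 13 (A/T), 16 (C/T), 18 (T/C), 33 (C/T).
p = 10/36 = 0.277778.
d = −0.75 · ln(1 − (4/3)·0.277778) = −0.75 · ln(0.629629) = −0.75 · (-0.462625) = 0.3470.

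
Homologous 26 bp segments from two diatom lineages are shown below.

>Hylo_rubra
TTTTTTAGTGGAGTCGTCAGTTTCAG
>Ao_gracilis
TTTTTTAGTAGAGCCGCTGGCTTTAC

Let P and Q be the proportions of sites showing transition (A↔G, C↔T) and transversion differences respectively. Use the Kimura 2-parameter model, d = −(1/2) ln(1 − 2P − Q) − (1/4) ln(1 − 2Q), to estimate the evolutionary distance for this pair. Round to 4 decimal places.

0.4501

The sequences differ at positions 10 (G/A, transition), 14 (T/C, transition), 17 (T/C, transition), 18 (C/T, transition), 19 (A/G, transition), 21 (T/C, transition), 24 (C/T, transition), 26 (G/C, transversion).
Of the 8 differences, 7 transitions and 1 transversion over 26 sites: P = 7/26 = 0.269231, Q = 1/26 = 0.038462.
d = −0.5·ln(0.423076) − 0.25·ln(0.923076) = −0.5·(-0.860203) − 0.25·(-0.080044) = 0.4501.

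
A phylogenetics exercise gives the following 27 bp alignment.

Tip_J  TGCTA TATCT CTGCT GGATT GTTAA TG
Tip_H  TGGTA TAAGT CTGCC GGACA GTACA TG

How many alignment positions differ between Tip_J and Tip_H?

8

Differing sites — 3:C/G; 8:T/A; 9:C/G; 15:T/C; 19:T/C; 20:T/A; 23:T/A; 24:A/C.
That gives 8 mismatches out of 27 aligned sites, so the Hamming distance is 8.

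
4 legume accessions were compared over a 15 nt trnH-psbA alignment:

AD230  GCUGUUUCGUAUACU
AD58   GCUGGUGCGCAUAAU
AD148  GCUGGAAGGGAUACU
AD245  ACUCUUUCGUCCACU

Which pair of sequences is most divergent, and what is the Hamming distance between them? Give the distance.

9

Pairwise Hamming distances:
  AD230 vs AD58: 4
  AD230 vs AD148: 5
  AD230 vs AD245: 4
  AD58 vs AD148: 5
  AD58 vs AD245: 8
  AD148 vs AD245: 9
The largest is 9, between AD148 and AD245.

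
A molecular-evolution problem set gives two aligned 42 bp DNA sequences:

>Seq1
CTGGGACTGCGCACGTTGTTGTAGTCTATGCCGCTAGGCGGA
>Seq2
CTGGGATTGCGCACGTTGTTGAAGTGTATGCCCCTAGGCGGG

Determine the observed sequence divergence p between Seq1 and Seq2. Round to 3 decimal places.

The sequences differ at positions 7 (C/T), 22 (T/A), 26 (C/G), 33 (G/C), 42 (A/G).
There are 5 differences over 42 sites, so p = 5/42 = 0.119.

0.119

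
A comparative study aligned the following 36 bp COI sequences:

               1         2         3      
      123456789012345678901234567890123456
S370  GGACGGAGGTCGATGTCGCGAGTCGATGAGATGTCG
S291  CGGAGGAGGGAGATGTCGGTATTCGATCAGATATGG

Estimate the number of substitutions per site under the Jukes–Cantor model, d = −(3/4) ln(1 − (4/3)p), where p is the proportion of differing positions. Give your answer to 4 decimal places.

The sequences differ at positions 1 (G/C), 3 (A/G), 4 (C/A), 10 (T/G), 11 (C/A), 19 (C/G), 20 (G/T), 22 (G/T), 28 (G/C), 33 (G/A), 35 (C/G).
p = 11/36 = 0.305556.
d = −0.75 · ln(1 − (4/3)·0.305556) = −0.75 · ln(0.592592) = −0.75 · (-0.523249) = 0.3924.

0.3924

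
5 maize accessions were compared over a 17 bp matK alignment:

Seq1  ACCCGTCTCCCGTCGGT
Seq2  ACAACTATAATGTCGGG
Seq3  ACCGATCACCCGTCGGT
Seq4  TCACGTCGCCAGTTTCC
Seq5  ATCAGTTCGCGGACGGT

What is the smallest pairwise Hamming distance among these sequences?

Pairwise Hamming distances:
  Seq1 vs Seq2: 8
  Seq1 vs Seq3: 3
  Seq1 vs Seq4: 8
  Seq1 vs Seq5: 7
  Seq2 vs Seq3: 9
  Seq2 vs Seq4: 12
  Seq2 vs Seq5: 10
  Seq3 vs Seq4: 10
  Seq3 vs Seq5: 8
  Seq4 vs Seq5: 13
The smallest is 3, between Seq1 and Seq3.

3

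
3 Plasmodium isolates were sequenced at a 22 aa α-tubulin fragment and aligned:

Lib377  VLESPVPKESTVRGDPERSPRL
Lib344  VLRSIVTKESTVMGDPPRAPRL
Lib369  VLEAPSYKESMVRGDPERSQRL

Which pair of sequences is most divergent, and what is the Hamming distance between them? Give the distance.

10

Pairwise Hamming distances:
  Lib377 vs Lib344: 6
  Lib377 vs Lib369: 5
  Lib344 vs Lib369: 10
The largest is 10, between Lib344 and Lib369.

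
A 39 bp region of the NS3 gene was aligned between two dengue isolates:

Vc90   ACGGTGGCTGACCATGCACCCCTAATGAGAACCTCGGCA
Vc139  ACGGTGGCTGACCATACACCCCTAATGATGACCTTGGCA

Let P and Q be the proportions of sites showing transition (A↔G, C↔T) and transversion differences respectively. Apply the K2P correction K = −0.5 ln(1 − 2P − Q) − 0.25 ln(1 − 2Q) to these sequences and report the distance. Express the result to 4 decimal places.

The sequences differ at positions 16 (G/A, transition), 29 (G/T, transversion), 30 (A/G, transition), 35 (C/T, transition).
Of the 4 differences, 3 transitions and 1 transversion over 39 sites: P = 3/39 = 0.076923, Q = 1/39 = 0.025641.
d = −0.5·ln(0.820513) − 0.25·ln(0.948718) = −0.5·(-0.197826) − 0.25·(-0.052644) = 0.1121.

0.1121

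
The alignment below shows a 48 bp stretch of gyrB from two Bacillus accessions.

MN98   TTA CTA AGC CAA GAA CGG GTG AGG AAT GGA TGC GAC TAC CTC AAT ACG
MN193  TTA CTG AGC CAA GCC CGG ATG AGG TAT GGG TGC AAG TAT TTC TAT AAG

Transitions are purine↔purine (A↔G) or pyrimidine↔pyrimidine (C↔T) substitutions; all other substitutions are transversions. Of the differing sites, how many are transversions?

6

Differing sites — 6:A/G (Ti); 14:A/C (Tv); 15:A/C (Tv); 19:G/A (Ti); 25:A/T (Tv); 30:A/G (Ti); 34:G/A (Ti); 36:C/G (Tv); 39:C/T (Ti); 40:C/T (Ti); 43:A/T (Tv); 47:C/A (Tv).
Of the 12 differences, 6 transitions and 6 transversions, so the answer is 6.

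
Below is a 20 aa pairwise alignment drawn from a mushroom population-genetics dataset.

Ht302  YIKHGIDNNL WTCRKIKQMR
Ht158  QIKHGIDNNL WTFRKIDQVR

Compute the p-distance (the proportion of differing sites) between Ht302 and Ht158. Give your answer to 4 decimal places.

0.2000

Mismatches occur at site 1 (Y/Q), site 13 (C/F), site 17 (K/D), site 19 (M/V).
There are 4 differences over 20 sites, so p = 4/20 = 0.2000.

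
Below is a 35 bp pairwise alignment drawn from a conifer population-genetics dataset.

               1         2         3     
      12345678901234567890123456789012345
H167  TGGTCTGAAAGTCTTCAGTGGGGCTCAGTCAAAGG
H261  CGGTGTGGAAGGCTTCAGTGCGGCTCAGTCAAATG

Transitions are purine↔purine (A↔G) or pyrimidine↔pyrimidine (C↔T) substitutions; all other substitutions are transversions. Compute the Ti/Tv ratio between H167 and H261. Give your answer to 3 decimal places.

0.500

Mismatches occur at site 1 (T/C, transition), site 5 (C/G, transversion), site 8 (A/G, transition), site 12 (T/G, transversion), site 21 (G/C, transversion), site 34 (G/T, transversion).
Of the 6 differences, 2 transitions and 4 transversions, so Ti/Tv = 2/4 = 0.500.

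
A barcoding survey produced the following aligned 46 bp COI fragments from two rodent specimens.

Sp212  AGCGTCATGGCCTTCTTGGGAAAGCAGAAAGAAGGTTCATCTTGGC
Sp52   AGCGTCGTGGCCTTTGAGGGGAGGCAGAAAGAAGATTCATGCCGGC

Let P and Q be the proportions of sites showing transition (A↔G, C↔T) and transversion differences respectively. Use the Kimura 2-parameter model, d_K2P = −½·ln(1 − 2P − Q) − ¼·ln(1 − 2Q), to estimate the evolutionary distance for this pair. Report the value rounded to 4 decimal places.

0.2656

The sequences differ at positions 7 (A/G, transition), 15 (C/T, transition), 16 (T/G, transversion), 17 (T/A, transversion), 21 (A/G, transition), 23 (A/G, transition), 35 (G/A, transition), 41 (C/G, transversion), 42 (T/C, transition), 43 (T/C, transition).
Of the 10 differences, 7 transitions and 3 transversions over 46 sites: P = 7/46 = 0.152174, Q = 3/46 = 0.065217.
d = −0.5·ln(0.630435) − 0.25·ln(0.869566) = −0.5·(-0.461345) − 0.25·(-0.139761) = 0.2656.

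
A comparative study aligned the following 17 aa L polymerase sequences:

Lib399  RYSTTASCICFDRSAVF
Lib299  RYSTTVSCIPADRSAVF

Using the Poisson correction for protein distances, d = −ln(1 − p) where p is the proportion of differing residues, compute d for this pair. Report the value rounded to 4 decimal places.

0.1942

Mismatches occur at site 6 (A→V), site 10 (C→P), site 11 (F→A).
p = 3/17 = 0.176471.
d = −ln(1 − 0.176471) = −ln(0.823529) = 0.1942.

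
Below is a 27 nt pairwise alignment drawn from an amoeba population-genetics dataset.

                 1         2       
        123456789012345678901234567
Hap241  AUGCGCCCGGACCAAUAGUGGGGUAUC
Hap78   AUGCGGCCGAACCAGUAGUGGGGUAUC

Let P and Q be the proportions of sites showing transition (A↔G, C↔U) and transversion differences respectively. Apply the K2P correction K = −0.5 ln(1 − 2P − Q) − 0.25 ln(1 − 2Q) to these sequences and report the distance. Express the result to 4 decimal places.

The sequences differ at positions 6 (C/G, transversion), 10 (G/A, transition), 15 (A/G, transition).
Of the 3 differences, 2 transitions and 1 transversion over 27 sites: P = 2/27 = 0.074074, Q = 1/27 = 0.037037.
d = −0.5·ln(0.814815) − 0.25·ln(0.925926) = −0.5·(-0.204794) − 0.25·(-0.076961) = 0.1216.

0.1216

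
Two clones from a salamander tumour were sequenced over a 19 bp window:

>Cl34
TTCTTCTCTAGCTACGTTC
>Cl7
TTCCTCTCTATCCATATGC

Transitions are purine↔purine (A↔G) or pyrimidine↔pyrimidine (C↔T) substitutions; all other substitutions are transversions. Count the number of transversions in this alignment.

The sequences differ at positions 4 (T/C, transition), 11 (G/T, transversion), 13 (T/C, transition), 15 (C/T, transition), 16 (G/A, transition), 18 (T/G, transversion).
Of the 6 differences, 4 transitions and 2 transversions, so the answer is 2.

2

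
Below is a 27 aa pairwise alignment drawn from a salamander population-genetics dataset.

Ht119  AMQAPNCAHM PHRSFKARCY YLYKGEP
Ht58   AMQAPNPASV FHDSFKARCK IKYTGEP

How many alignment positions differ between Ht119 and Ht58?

The sequences differ at positions 7 (C/P), 9 (H/S), 10 (M/V), 11 (P/F), 13 (R/D), 20 (Y/K), 21 (Y/I), 22 (L/K), 24 (K/T).
That gives 9 mismatches out of 27 aligned sites, so the Hamming distance is 9.

9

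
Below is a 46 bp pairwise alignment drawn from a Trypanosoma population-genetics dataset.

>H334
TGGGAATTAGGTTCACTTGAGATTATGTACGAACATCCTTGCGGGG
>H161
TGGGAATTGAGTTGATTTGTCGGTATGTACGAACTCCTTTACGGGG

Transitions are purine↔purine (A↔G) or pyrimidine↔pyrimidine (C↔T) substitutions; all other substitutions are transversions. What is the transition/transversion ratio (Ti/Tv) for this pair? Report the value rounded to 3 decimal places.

1.400

The sequences differ at positions 9 (A/G, transition), 10 (G/A, transition), 14 (C/G, transversion), 16 (C/T, transition), 20 (A/T, transversion), 21 (G/C, transversion), 22 (A/G, transition), 23 (T/G, transversion), 35 (A/T, transversion), 36 (T/C, transition), 38 (C/T, transition), 41 (G/A, transition).
Of the 12 differences, 7 transitions and 5 transversions, so Ti/Tv = 7/5 = 1.400.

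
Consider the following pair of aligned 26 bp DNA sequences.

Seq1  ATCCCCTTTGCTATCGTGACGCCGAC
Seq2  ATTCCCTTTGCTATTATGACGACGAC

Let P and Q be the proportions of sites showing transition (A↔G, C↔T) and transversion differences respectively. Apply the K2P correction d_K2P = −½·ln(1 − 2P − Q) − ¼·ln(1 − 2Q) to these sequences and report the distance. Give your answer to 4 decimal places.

The sequences differ at positions 3 (C/T, transition), 15 (C/T, transition), 16 (G/A, transition), 22 (C/A, transversion).
Of the 4 differences, 3 transitions and 1 transversion over 26 sites: P = 3/26 = 0.115385, Q = 1/26 = 0.038462.
d = −0.5·ln(0.730768) − 0.25·ln(0.923076) = −0.5·(-0.313659) − 0.25·(-0.080044) = 0.1768.

0.1768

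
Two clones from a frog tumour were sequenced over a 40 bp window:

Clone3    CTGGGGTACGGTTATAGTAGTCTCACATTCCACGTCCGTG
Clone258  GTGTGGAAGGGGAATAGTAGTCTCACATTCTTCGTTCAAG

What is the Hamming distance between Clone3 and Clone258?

Mismatches occur at site 1 (C→G), site 4 (G→T), site 7 (T→A), site 9 (C→G), site 12 (T→G), site 13 (T→A), site 31 (C→T), site 32 (A→T), site 36 (C→T), site 38 (G→A), site 39 (T→A).
That gives 11 mismatches out of 40 aligned sites, so the Hamming distance is 11.

11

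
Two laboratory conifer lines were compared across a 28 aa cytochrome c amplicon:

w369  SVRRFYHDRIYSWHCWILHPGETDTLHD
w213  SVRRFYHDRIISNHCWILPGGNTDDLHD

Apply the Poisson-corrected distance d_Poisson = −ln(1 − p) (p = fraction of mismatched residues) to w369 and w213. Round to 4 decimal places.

The sequences differ at positions 11 (Y/I), 13 (W/N), 19 (H/P), 20 (P/G), 22 (E/N), 25 (T/D).
p = 6/28 = 0.214286.
d = −ln(1 − 0.214286) = −ln(0.785714) = 0.2412.

0.2412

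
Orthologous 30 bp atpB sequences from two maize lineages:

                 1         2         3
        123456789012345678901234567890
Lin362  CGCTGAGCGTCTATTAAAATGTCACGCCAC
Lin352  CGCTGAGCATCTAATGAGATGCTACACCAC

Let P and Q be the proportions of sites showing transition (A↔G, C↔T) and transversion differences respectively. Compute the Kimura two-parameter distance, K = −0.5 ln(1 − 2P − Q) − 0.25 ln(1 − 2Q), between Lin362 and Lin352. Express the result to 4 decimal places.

The sequences differ at positions 9 (G/A, transition), 14 (T/A, transversion), 16 (A/G, transition), 18 (A/G, transition), 22 (T/C, transition), 23 (C/T, transition), 26 (G/A, transition).
Of the 7 differences, 6 transitions and 1 transversion over 30 sites: P = 6/30 = 0.200000, Q = 1/30 = 0.033333.
d = −0.5·ln(0.566667) − 0.25·ln(0.933334) = −0.5·(-0.567983) − 0.25·(-0.068992) = 0.3012.

0.3012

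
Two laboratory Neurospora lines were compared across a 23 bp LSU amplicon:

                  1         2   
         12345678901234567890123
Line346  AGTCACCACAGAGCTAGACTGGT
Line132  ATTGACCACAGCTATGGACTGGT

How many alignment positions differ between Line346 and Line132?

6

The sequences differ at positions 2 (G/T), 4 (C/G), 12 (A/C), 13 (G/T), 14 (C/A), 16 (A/G).
That gives 6 mismatches out of 23 aligned sites, so the Hamming distance is 6.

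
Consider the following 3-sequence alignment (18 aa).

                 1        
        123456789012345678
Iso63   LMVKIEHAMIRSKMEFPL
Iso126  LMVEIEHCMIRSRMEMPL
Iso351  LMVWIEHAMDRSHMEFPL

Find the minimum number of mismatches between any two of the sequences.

3

Pairwise Hamming distances:
  Iso63 vs Iso126: 4
  Iso63 vs Iso351: 3
  Iso126 vs Iso351: 5
The smallest is 3, between Iso63 and Iso351.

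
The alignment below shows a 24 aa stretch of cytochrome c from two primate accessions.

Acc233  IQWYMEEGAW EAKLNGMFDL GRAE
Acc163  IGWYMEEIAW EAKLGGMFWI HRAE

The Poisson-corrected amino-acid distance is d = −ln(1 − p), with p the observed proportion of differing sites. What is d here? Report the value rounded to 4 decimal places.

0.2877

The sequences differ at positions 2 (Q/G), 8 (G/I), 15 (N/G), 19 (D/W), 20 (L/I), 21 (G/H).
p = 6/24 = 0.250000.
d = −ln(1 − 0.250000) = −ln(0.750000) = 0.2877.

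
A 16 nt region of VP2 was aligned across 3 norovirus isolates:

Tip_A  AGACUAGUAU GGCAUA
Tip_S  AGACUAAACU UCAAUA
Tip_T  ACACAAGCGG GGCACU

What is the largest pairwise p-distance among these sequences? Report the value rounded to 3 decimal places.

Pairwise Hamming distances:
  Tip_A vs Tip_S: 6
  Tip_A vs Tip_T: 7
  Tip_S vs Tip_T: 11
The largest is 11 mismatches, between Tip_S and Tip_T; p = 11/16 = 0.688.

0.688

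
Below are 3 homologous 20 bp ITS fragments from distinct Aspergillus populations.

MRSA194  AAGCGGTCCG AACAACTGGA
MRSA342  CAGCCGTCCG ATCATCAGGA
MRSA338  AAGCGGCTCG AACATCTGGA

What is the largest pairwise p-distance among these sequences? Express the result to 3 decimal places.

0.300

Pairwise Hamming distances:
  MRSA194 vs MRSA342: 5
  MRSA194 vs MRSA338: 3
  MRSA342 vs MRSA338: 6
The largest is 6 mismatches, between MRSA342 and MRSA338; p = 6/20 = 0.300.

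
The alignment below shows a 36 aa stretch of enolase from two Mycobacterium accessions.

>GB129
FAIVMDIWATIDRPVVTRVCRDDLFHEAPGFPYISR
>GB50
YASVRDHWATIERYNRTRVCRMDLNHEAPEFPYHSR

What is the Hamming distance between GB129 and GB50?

Mismatches occur at site 1 (F→Y), site 3 (I→S), site 5 (M→R), site 7 (I→H), site 12 (D→E), site 14 (P→Y), site 15 (V→N), site 16 (V→R), site 22 (D→M), site 25 (F→N), site 30 (G→E), site 34 (I→H).
That gives 12 mismatches out of 36 aligned sites, so the Hamming distance is 12.

12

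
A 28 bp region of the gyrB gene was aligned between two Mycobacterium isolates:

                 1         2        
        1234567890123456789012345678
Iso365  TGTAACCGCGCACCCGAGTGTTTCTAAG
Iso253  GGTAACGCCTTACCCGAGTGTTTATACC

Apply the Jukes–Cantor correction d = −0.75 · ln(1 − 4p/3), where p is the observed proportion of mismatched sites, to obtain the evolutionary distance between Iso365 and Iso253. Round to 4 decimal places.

0.3597

The sequences differ at positions 1 (T/G), 7 (C/G), 8 (G/C), 10 (G/T), 11 (C/T), 24 (C/A), 27 (A/C), 28 (G/C).
p = 8/28 = 0.285714.
d = −0.75 · ln(1 − (4/3)·0.285714) = −0.75 · ln(0.619048) = −0.75 · (-0.479572) = 0.3597.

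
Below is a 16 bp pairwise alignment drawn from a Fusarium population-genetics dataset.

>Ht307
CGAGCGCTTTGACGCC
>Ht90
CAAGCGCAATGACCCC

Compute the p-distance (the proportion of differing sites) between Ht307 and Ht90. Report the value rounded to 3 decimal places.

Mismatches occur at site 2 (G→A), site 8 (T→A), site 9 (T→A), site 14 (G→C).
There are 4 differences over 16 sites, so p = 4/16 = 0.250.

0.250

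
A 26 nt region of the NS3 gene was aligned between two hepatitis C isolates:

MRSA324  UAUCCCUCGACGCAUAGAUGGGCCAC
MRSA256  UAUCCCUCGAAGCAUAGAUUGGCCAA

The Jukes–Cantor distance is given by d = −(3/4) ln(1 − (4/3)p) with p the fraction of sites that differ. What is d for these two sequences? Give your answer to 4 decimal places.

0.1253

The sequences differ at positions 11 (C/A), 20 (G/U), 26 (C/A).
p = 3/26 = 0.115385.
d = −0.75 · ln(1 − (4/3)·0.115385) = −0.75 · ln(0.846153) = −0.75 · (-0.167055) = 0.1253.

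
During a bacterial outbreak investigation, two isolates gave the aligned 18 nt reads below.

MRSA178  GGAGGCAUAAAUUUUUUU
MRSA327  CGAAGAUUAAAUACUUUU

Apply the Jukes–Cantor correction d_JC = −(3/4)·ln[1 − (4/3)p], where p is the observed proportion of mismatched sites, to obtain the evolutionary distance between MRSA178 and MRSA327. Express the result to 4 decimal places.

Differing sites — 1:G/C; 4:G/A; 6:C/A; 7:A/U; 13:U/A; 14:U/C.
p = 6/18 = 0.333333.
d = −0.75 · ln(1 − (4/3)·0.333333) = −0.75 · ln(0.555556) = −0.75 · (-0.587786) = 0.4408.

0.4408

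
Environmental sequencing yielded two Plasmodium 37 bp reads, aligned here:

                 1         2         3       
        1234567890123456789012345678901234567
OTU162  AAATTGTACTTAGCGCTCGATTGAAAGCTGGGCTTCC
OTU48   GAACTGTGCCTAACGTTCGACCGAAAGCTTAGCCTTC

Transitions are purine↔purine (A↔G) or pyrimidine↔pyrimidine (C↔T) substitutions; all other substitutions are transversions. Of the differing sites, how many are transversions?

1

Mismatches occur at site 1 (A→G, transition), site 4 (T→C, transition), site 8 (A→G, transition), site 10 (T→C, transition), site 13 (G→A, transition), site 16 (C→T, transition), site 21 (T→C, transition), site 22 (T→C, transition), site 30 (G→T, transversion), site 31 (G→A, transition), site 34 (T→C, transition), site 36 (C→T, transition).
Of the 12 differences, 11 transitions and 1 transversion, so the answer is 1.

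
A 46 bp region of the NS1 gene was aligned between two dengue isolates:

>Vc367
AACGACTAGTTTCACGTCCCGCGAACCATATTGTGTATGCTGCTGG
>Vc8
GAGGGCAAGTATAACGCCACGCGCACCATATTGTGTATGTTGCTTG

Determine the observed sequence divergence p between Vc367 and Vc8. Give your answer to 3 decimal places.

0.239

Differing sites — 1:A/G; 3:C/G; 5:A/G; 7:T/A; 11:T/A; 13:C/A; 17:T/C; 19:C/A; 24:A/C; 40:C/T; 45:G/T.
There are 11 differences over 46 sites, so p = 11/46 = 0.239.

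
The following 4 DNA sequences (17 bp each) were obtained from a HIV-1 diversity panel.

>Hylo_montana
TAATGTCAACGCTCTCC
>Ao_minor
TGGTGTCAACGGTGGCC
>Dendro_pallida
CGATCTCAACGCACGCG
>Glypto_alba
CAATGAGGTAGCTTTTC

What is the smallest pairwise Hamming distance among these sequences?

Pairwise Hamming distances:
  Hylo_montana vs Ao_minor: 5
  Hylo_montana vs Dendro_pallida: 6
  Hylo_montana vs Glypto_alba: 8
  Ao_minor vs Dendro_pallida: 7
  Ao_minor vs Glypto_alba: 12
  Dendro_pallida vs Glypto_alba: 12
The smallest is 5, between Hylo_montana and Ao_minor.

5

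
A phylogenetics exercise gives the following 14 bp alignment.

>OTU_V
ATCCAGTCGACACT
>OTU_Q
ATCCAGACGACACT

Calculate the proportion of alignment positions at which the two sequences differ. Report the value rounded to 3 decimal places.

0.071

Differing sites — 7:T/A.
There are 1 differences over 14 sites, so p = 1/14 = 0.071.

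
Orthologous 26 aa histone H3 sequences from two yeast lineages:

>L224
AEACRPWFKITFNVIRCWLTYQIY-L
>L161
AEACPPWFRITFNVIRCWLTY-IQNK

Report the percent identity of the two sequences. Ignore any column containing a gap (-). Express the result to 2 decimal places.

83.33%

Excluding the 2 gap columns leaves 24 comparable sites.
Differing sites — 5:R/P; 9:K/R; 24:Y/Q; 26:L/K.
20 of the 24 comparable sites match, so the percent identity is 20/24 × 100 = 83.33%.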